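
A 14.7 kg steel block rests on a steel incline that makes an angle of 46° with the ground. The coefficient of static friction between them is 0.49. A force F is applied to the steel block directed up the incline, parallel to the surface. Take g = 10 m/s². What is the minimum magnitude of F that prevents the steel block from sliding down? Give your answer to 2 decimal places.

55.71 N

The normal force is N = mg cos 46° = 102.115 N. With F at its minimum the steel block is on the verge of sliding down, so static friction is at its maximum μ_s N = 0.49 × 102.115 = 50.036 N and acts up the slope.
Equilibrium along the incline: F + μ_s N = mg sin 46°, so F = 105.743 − 50.036 = 55.707 N.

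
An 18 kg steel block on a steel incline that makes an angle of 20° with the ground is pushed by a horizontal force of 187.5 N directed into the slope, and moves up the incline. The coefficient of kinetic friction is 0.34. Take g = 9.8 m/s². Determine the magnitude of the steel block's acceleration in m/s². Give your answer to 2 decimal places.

The horizontal push has components F cos 20° = 187.5 × 0.9397 = 176.194 N up the incline and F sin 20° = 187.5 × 0.3420 = 64.125 N pressing into the surface.
The normal force is therefore N = mg cos 20° + F sin 20° = 165.763 + 64.125 = 229.888 N, and kinetic friction down the slope is μN = 0.34 × 229.888 = 78.162 N.
Along the incline: F cos 20° − mg sin 20° − μN = ma, so 176.194 − 60.329 − 78.162 = 18 a, giving a = 2.0946 m/s².

2.09 m/s²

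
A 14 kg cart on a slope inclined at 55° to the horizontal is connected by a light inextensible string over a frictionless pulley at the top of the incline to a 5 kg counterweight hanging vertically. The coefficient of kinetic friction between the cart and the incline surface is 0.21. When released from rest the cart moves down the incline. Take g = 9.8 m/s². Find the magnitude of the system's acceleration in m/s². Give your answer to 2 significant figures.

2.5 m/s²

For the cart on the incline: the weight component along the slope is m₁g sin 55° = 14 × 9.8 × 0.8192 = 112.394 N and the normal force is N = m₁g cos 55° = 78.695 N.
Kinetic friction opposes the cart's motion down the incline: f = μN = 0.21 × 78.695 = 16.526 N acting up the slope.
Newton's second law for the cart (down-slope positive): 112.394 − 16.526 − T = 14 a. For the hanging counterweight (upward positive): T − 5 × 9.8 = 5 a.
Adding the two equations eliminates T: 46.868 = 19 a, so a = 2.4667 m/s².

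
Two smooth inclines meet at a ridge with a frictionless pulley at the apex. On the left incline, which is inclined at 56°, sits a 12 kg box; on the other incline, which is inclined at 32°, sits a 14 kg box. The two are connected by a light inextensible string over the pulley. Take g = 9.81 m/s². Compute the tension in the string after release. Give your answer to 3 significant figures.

Resolve each weight along its own incline: the 12 kg mass has component 12 × 9.81 × sin 56° = 97.594 N down its slope, and the 14 kg mass has 14 × 9.81 × sin 32° = 72.779 N down its slope.
The 12 kg side's 97.594 N exceeds the other side's 72.779 N, so that mass slides down and the 14 kg mass slides up. Taking that direction as positive, Newton's second law for the whole system gives 97.594 − 72.779 = (12 + 14) a, so a = 24.815 / 26 = 0.9544 m/s².
For the 14 kg mass (up-slope positive): T − 72.779 = 14 × 0.9544, so T = 86.141 N.

86.1 N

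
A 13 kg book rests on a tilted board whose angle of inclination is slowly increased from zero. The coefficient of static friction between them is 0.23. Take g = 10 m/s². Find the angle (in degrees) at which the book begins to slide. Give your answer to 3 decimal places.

At the threshold of sliding, static friction is at its maximum μ_s N and exactly balances the weight component along the incline: mg sin θ = μ_s mg cos θ.
Hence tan θ = μ_s = 0.23, so θ = arctan(0.23) = 12.9528°.

12.953°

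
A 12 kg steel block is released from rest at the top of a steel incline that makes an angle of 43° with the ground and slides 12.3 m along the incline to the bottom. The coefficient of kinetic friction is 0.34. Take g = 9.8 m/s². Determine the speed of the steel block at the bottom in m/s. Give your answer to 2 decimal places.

10.22 m/s

The weight component along the incline is mg sin 43° = 80.203 N and the normal force is N = mg cos 43° = 86.007 N.
Friction up the slope is f = μN = 0.34 × 86.007 = 29.242 N, so the net downslope force is 80.203 − 29.242 = 50.961 N and a = 50.961 / 12 = 4.2467 m/s².
Starting from rest over a distance of 12.3 m, v² = 2aL = 2 × 4.2467 × 12.3 = 104.4688, so v = 10.2210 m/s.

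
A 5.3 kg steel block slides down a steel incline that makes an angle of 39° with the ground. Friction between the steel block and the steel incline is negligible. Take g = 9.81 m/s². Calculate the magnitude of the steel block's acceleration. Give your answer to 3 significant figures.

6.17 m/s²

Resolving the weight along the incline: the component pulling the steel block down the slope is mg sin 39° = 5.3 × 9.81 × 0.6293 = 32.719 N, and the normal force is N = mg cos 39° = 5.3 × 9.81 × 0.7771 = 40.404 N.
With no friction the net force along the incline is 32.719 N, so a = g sin 39° = 32.719 / 5.3 = 6.1734 m/s².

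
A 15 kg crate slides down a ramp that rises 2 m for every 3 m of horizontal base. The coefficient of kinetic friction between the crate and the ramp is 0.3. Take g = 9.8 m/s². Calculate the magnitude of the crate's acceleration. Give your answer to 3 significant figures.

Resolving the weight along the incline: the component pulling the crate down the slope is mg sin 33.69° = 15 × 9.8 × 0.5547 = 81.541 N, and the normal force is N = mg cos 33.69° = 15 × 9.8 × 0.8321 = 122.319 N.
Kinetic friction acts up the slope with magnitude f = μN = 0.3 × 122.319 = 36.696 N.
Net force along the incline is 81.541 − 36.696 = 44.845 N, so a = 44.845 / 15 = 2.9897 m/s².

2.99 m/s²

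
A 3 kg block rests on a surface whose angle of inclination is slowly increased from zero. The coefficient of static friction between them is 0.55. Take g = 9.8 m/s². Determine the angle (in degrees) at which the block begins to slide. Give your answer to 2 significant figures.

At the threshold of sliding, static friction is at its maximum μ_s N and exactly balances the weight component along the incline: mg sin θ = μ_s mg cos θ.
Hence tan θ = μ_s = 0.55, so θ = arctan(0.55) = 28.8108°.

29°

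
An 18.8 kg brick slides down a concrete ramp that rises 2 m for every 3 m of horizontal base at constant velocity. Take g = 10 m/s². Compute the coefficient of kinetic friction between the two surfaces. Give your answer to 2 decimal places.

0.67

At constant velocity the net force along the incline is zero: mg sin 33.69° = μ mg cos 33.69°.
So μ = tan 33.69° = 0.5547 / 0.8321 = 0.6666.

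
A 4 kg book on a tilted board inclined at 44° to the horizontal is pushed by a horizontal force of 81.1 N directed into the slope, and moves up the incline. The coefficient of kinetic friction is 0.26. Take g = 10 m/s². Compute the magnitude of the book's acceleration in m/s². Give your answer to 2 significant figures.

2.1 m/s²

The horizontal push has components F cos 44° = 81.1 × 0.7193 = 58.335 N up the incline and F sin 44° = 81.1 × 0.6947 = 56.340 N pressing into the surface.
The normal force is therefore N = mg cos 44° + F sin 44° = 28.772 + 56.340 = 85.112 N, and kinetic friction down the slope is μN = 0.26 × 85.112 = 22.129 N.
Along the incline: F cos 44° − mg sin 44° − μN = ma, so 58.335 − 27.788 − 22.129 = 4 a, giving a = 2.1045 m/s².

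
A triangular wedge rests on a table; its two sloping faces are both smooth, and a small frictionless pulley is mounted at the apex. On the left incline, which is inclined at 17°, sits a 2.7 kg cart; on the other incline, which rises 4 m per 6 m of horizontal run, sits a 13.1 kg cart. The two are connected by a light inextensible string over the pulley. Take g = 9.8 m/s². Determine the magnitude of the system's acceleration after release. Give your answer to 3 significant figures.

Resolve each weight along its own incline: the 2.7 kg mass has component 2.7 × 9.8 × sin 17° = 7.736 N down its slope, and the 13.1 kg mass has 13.1 × 9.8 × sin 33.69° = 71.212 N down its slope.
The 13.1 kg side's 71.212 N exceeds the other side's 7.736 N, so that mass slides down and the 2.7 kg mass slides up. Taking that direction as positive, Newton's second law for the whole system gives 71.212 − 7.736 = (2.7 + 13.1) a, so a = 63.476 / 15.8 = 4.0175 m/s².

4.02 m/s²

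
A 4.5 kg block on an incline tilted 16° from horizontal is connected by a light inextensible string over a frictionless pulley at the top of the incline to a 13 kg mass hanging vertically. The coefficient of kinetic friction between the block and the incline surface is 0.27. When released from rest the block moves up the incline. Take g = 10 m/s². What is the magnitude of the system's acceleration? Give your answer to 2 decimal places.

For the block on the incline: the weight component along the slope is m₁g sin 16° = 4.5 × 10 × 0.2756 = 12.402 N and the normal force is N = m₁g cos 16° = 43.257 N.
Kinetic friction opposes the block's motion up the incline: f = μN = 0.27 × 43.257 = 11.679 N acting down the slope.
Newton's second law for the block (up-slope positive): T − 12.402 − 11.679 = 4.5 a. For the hanging mass (downward positive): 13 × 10 − T = 13 a.
Adding the two equations eliminates T: 105.919 = 17.5 a, so a = 6.0525 m/s².

6.05 m/s²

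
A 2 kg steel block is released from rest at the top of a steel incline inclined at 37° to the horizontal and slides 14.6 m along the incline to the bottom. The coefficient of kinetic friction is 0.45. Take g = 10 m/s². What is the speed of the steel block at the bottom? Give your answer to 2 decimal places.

The weight component along the incline is mg sin 37° = 12.036 N and the normal force is N = mg cos 37° = 15.973 N.
Friction up the slope is f = μN = 0.45 × 15.973 = 7.188 N, so the net downslope force is 12.036 − 7.188 = 4.848 N and a = 4.848 / 2 = 2.4240 m/s².
Starting from rest over a distance of 14.6 m, v² = 2aL = 2 × 2.4240 × 14.6 = 70.7808, so v = 8.4131 m/s.

8.41 m/s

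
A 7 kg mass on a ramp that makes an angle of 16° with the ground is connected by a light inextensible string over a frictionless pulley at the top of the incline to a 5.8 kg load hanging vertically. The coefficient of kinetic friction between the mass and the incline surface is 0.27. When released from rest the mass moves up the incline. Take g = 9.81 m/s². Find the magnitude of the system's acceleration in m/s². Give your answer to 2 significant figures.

For the mass on the incline: the weight component along the slope is m₁g sin 16° = 7 × 9.81 × 0.2756 = 18.925 N and the normal force is N = m₁g cos 16° = 66.010 N.
Kinetic friction opposes the mass's motion up the incline: f = μN = 0.27 × 66.010 = 17.823 N acting down the slope.
Newton's second law for the mass (up-slope positive): T − 18.925 − 17.823 = 7 a. For the hanging load (downward positive): 5.8 × 9.81 − T = 5.8 a.
Adding the two equations eliminates T: 20.150 = 12.8 a, so a = 1.5742 m/s².

1.6 m/s²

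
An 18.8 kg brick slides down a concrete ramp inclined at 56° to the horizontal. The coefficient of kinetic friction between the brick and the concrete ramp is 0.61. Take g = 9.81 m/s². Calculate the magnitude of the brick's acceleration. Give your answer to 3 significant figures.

4.79 m/s²

Resolving the weight along the incline: the component pulling the brick down the slope is mg sin 56° = 18.8 × 9.81 × 0.8290 = 152.891 N, and the normal force is N = mg cos 56° = 18.8 × 9.81 × 0.5592 = 103.132 N.
Kinetic friction acts up the slope with magnitude f = μN = 0.61 × 103.132 = 62.911 N.
Net force along the incline is 152.891 − 62.911 = 89.980 N, so a = 89.980 / 18.8 = 4.7862 m/s².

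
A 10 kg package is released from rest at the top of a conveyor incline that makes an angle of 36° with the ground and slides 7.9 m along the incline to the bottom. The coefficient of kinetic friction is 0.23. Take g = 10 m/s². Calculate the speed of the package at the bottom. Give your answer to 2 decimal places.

The weight component along the incline is mg sin 36° = 58.779 N and the normal force is N = mg cos 36° = 80.902 N.
Friction up the slope is f = μN = 0.23 × 80.902 = 18.607 N, so the net downslope force is 58.779 − 18.607 = 40.172 N and a = 40.172 / 10 = 4.0172 m/s².
Starting from rest over a distance of 7.9 m, v² = 2aL = 2 × 4.0172 × 7.9 = 63.4718, so v = 7.9669 m/s.

7.97 m/s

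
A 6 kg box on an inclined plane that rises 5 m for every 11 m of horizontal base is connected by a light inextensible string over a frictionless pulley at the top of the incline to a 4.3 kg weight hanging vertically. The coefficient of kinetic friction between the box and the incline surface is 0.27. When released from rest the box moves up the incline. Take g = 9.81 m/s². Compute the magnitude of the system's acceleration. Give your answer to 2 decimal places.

For the box on the incline: the weight component along the slope is m₁g sin 24.44° = 6 × 9.81 × 0.4138 = 24.356 N and the normal force is N = m₁g cos 24.44° = 53.584 N.
Kinetic friction opposes the box's motion up the incline: f = μN = 0.27 × 53.584 = 14.468 N acting down the slope.
Newton's second law for the box (up-slope positive): T − 24.356 − 14.468 = 6 a. For the hanging weight (downward positive): 4.3 × 9.81 − T = 4.3 a.
Adding the two equations eliminates T: 3.359 = 10.3 a, so a = 0.3261 m/s².

0.33 m/s²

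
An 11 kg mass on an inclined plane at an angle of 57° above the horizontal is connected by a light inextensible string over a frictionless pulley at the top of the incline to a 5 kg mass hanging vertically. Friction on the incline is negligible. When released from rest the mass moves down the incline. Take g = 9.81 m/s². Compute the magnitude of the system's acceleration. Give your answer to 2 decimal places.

2.59 m/s²

For the mass on the incline: the weight component along the slope is m₁g sin 57° = 11 × 9.81 × 0.8387 = 90.504 N and the normal force is N = m₁g cos 57° = 58.772 N.
Newton's second law for the mass (down-slope positive): 90.504 − T = 11 a. For the hanging mass (upward positive): T − 5 × 9.81 = 5 a.
Adding the two equations eliminates T: 41.454 = 16 a, so a = 2.5909 m/s².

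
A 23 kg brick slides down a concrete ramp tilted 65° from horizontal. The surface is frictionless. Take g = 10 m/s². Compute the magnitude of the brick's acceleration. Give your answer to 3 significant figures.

Resolving the weight along the incline: the component pulling the brick down the slope is mg sin 65° = 23 × 10 × 0.9063 = 208.449 N, and the normal force is N = mg cos 65° = 23 × 10 × 0.4226 = 97.198 N.
With no friction the net force along the incline is 208.449 N, so a = g sin 65° = 208.449 / 23 = 9.0630 m/s².

9.06 m/s²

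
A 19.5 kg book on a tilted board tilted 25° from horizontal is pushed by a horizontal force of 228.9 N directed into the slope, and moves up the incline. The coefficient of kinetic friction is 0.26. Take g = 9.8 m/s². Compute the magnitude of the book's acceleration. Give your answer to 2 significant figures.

The horizontal push has components F cos 25° = 228.9 × 0.9063 = 207.452 N up the incline and F sin 25° = 228.9 × 0.4226 = 96.733 N pressing into the surface.
The normal force is therefore N = mg cos 25° + F sin 25° = 173.194 + 96.733 = 269.927 N, and kinetic friction down the slope is μN = 0.26 × 269.927 = 70.181 N.
Along the incline: F cos 25° − mg sin 25° − μN = ma, so 207.452 − 80.759 − 70.181 = 19.5 a, giving a = 2.8981 m/s².

2.9 m/s²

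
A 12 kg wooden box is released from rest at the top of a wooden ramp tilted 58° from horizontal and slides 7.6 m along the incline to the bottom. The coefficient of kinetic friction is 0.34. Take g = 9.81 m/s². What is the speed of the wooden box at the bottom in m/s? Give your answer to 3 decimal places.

9.979 m/s

The weight component along the incline is mg sin 58° = 99.832 N and the normal force is N = mg cos 58° = 62.382 N.
Friction up the slope is f = μN = 0.34 × 62.382 = 21.210 N, so the net downslope force is 99.832 − 21.210 = 78.622 N and a = 78.622 / 12 = 6.5518 m/s².
Starting from rest over a distance of 7.6 m, v² = 2aL = 2 × 6.5518 × 7.6 = 99.5874, so v = 9.9793 m/s.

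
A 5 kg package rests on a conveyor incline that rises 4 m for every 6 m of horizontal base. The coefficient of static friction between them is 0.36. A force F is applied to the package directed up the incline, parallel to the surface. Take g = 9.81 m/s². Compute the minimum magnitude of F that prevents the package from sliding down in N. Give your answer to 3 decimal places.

The normal force is N = mg cos 33.69° = 40.812 N. With F at its minimum the package is on the verge of sliding down, so static friction is at its maximum μ_s N = 0.36 × 40.812 = 14.692 N and acts up the slope.
Equilibrium along the incline: F + μ_s N = mg sin 33.69°, so F = 27.208 − 14.692 = 12.516 N.

12.516 N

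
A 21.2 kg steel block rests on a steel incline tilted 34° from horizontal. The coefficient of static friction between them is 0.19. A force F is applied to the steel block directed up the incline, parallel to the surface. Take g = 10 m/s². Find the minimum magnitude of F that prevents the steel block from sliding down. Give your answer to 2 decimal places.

85.16 N

The normal force is N = mg cos 34° = 175.756 N. With F at its minimum the steel block is on the verge of sliding down, so static friction is at its maximum μ_s N = 0.19 × 175.756 = 33.394 N and acts up the slope.
Equilibrium along the incline: F + μ_s N = mg sin 34°, so F = 118.549 − 33.394 = 85.155 N.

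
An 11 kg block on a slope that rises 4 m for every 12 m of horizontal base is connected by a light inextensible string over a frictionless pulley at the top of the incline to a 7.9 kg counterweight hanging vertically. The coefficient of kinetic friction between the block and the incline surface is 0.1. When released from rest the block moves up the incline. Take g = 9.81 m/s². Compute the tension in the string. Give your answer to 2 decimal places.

For the block on the incline: the weight component along the slope is m₁g sin 18.43° = 11 × 9.81 × 0.3162 = 34.121 N and the normal force is N = m₁g cos 18.43° = 102.372 N.
Kinetic friction opposes the block's motion up the incline: f = μN = 0.1 × 102.372 = 10.237 N acting down the slope.
Newton's second law for the block (up-slope positive): T − 34.121 − 10.237 = 11 a. For the hanging counterweight (downward positive): 7.9 × 9.81 − T = 7.9 a.
Adding the two equations eliminates T: 33.141 = 18.9 a, so a = 1.7535 m/s².
Then from the hanging counterweight's equation, T = 7.9 × (9.81 − 1.7535) = 63.646 N.

63.65 N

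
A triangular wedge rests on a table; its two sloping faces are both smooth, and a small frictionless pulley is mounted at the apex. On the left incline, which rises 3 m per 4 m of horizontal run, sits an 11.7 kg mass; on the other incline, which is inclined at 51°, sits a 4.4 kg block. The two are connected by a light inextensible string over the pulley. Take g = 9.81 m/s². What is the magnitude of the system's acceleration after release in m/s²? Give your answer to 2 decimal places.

Resolve each weight along its own incline: the 11.7 kg mass has component 11.7 × 9.81 × sin 36.87° = 68.866 N down its slope, and the 4.4 kg mass has 4.4 × 9.81 × sin 51° = 33.545 N down its slope.
The 11.7 kg side's 68.866 N exceeds the other side's 33.545 N, so that mass slides down and the 4.4 kg mass slides up. Taking that direction as positive, Newton's second law for the whole system gives 68.866 − 33.545 = (11.7 + 4.4) a, so a = 35.321 / 16.1 = 2.1939 m/s².

2.19 m/s²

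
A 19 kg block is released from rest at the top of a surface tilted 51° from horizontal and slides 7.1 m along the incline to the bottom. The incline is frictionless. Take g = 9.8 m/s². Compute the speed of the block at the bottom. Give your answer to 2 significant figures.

10 m/s

The weight component along the incline is mg sin 51° = 144.705 N and the normal force is N = mg cos 51° = 117.179 N.
With no friction, a = g sin 51° = 7.6160 m/s².
Starting from rest over a distance of 7.1 m, v² = 2aL = 2 × 7.6160 × 7.1 = 108.1472, so v = 10.3994 m/s.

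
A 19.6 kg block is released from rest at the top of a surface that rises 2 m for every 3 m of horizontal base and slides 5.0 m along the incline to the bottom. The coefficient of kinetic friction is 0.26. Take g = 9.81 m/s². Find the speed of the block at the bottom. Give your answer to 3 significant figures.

The weight component along the incline is mg sin 33.69° = 106.656 N and the normal force is N = mg cos 33.69° = 159.983 N.
Friction up the slope is f = μN = 0.26 × 159.983 = 41.596 N, so the net downslope force is 106.656 − 41.596 = 65.060 N and a = 65.060 / 19.6 = 3.3194 m/s².
Starting from rest over a distance of 5.0 m, v² = 2aL = 2 × 3.3194 × 5.0 = 33.1940, so v = 5.7614 m/s.

5.76 m/s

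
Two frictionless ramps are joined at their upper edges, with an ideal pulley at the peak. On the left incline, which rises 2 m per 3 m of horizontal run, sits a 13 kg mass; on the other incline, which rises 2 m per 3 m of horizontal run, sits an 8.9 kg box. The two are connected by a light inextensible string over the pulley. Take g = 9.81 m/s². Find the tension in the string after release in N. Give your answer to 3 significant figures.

57.5 N

Resolve each weight along its own incline: the 13 kg mass has component 13 × 9.81 × sin 33.69° = 70.741 N down its slope, and the 8.9 kg mass has 8.9 × 9.81 × sin 33.69° = 48.430 N down its slope.
The 13 kg side's 70.741 N exceeds the other side's 48.430 N, so that mass slides down and the 8.9 kg mass slides up. Taking that direction as positive, Newton's second law for the whole system gives 70.741 − 48.430 = (13 + 8.9) a, so a = 22.311 / 21.9 = 1.0188 m/s².
For the 8.9 kg mass (up-slope positive): T − 48.430 = 8.9 × 1.0188, so T = 57.497 N.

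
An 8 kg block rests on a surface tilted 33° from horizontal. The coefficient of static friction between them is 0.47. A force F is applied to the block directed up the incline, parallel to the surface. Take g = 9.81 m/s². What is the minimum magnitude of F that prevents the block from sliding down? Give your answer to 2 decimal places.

11.81 N

The normal force is N = mg cos 33° = 65.819 N. With F at its minimum the block is on the verge of sliding down, so static friction is at its maximum μ_s N = 0.47 × 65.819 = 30.935 N and acts up the slope.
Equilibrium along the incline: F + μ_s N = mg sin 33°, so F = 42.743 − 30.935 = 11.808 N.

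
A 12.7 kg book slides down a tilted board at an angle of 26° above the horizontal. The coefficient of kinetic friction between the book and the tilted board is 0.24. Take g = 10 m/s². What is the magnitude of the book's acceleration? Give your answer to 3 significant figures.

Resolving the weight along the incline: the component pulling the book down the slope is mg sin 26° = 12.7 × 10 × 0.4384 = 55.677 N, and the normal force is N = mg cos 26° = 12.7 × 10 × 0.8988 = 114.148 N.
Kinetic friction acts up the slope with magnitude f = μN = 0.24 × 114.148 = 27.396 N.
Net force along the incline is 55.677 − 27.396 = 28.281 N, so a = 28.281 / 12.7 = 2.2269 m/s².

2.23 m/s²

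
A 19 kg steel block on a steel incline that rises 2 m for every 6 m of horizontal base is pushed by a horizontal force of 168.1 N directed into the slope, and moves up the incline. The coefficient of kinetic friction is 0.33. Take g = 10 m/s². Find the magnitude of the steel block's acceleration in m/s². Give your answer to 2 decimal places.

1.18 m/s²

The horizontal push has components F cos 18.43° = 168.1 × 0.9487 = 159.476 N up the incline and F sin 18.43° = 168.1 × 0.3162 = 53.153 N pressing into the surface.
The normal force is therefore N = mg cos 18.43° + F sin 18.43° = 180.253 + 53.153 = 233.406 N, and kinetic friction down the slope is μN = 0.33 × 233.406 = 77.024 N.
Along the incline: F cos 18.43° − mg sin 18.43° − μN = ma, so 159.476 − 60.078 − 77.024 = 19 a, giving a = 1.1776 m/s².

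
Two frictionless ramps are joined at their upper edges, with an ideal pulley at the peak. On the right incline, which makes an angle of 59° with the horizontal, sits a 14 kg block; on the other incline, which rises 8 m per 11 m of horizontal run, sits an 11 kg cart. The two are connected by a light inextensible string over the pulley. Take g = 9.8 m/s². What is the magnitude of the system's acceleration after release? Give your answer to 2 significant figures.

2.2 m/s²

Resolve each weight along its own incline: the 14 kg mass has component 14 × 9.8 × sin 59° = 117.603 N down its slope, and the 11 kg mass has 11 × 9.8 × sin 36.03° = 63.405 N down its slope.
The 14 kg side's 117.603 N exceeds the other side's 63.405 N, so that mass slides down and the 11 kg mass slides up. Taking that direction as positive, Newton's second law for the whole system gives 117.603 − 63.405 = (14 + 11) a, so a = 54.198 / 25 = 2.1679 m/s².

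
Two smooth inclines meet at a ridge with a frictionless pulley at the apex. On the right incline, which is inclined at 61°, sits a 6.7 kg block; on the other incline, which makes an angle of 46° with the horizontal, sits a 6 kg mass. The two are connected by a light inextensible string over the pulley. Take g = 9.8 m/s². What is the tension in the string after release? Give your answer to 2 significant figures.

Resolve each weight along its own incline: the 6.7 kg mass has component 6.7 × 9.8 × sin 61° = 57.428 N down its slope, and the 6 kg mass has 6 × 9.8 × sin 46° = 42.297 N down its slope.
The 6.7 kg side's 57.428 N exceeds the other side's 42.297 N, so that mass slides down and the 6 kg mass slides up. Taking that direction as positive, Newton's second law for the whole system gives 57.428 − 42.297 = (6.7 + 6) a, so a = 15.131 / 12.7 = 1.1914 m/s².
For the 6 kg mass (up-slope positive): T − 42.297 = 6 × 1.1914, so T = 49.445 N.

49 N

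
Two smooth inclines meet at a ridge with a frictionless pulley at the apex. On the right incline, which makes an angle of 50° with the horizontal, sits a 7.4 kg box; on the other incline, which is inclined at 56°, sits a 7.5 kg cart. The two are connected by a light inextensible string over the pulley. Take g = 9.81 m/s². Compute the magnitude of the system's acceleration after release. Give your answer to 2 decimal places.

Resolve each weight along its own incline: the 7.4 kg mass has component 7.4 × 9.81 × sin 50° = 55.610 N down its slope, and the 7.5 kg mass has 7.5 × 9.81 × sin 56° = 60.996 N down its slope.
The 7.5 kg side's 60.996 N exceeds the other side's 55.610 N, so that mass slides down and the 7.4 kg mass slides up. Taking that direction as positive, Newton's second law for the whole system gives 60.996 − 55.610 = (7.4 + 7.5) a, so a = 5.386 / 14.9 = 0.3615 m/s².

0.36 m/s²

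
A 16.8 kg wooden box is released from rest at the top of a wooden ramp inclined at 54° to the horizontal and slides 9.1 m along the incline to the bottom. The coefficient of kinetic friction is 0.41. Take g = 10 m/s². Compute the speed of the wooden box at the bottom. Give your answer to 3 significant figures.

The weight component along the incline is mg sin 54° = 135.915 N and the normal force is N = mg cos 54° = 98.748 N.
Friction up the slope is f = μN = 0.41 × 98.748 = 40.487 N, so the net downslope force is 135.915 − 40.487 = 95.428 N and a = 95.428 / 16.8 = 5.6802 m/s².
Starting from rest over a distance of 9.1 m, v² = 2aL = 2 × 5.6802 × 9.1 = 103.3796, so v = 10.1676 m/s.

10.2 m/s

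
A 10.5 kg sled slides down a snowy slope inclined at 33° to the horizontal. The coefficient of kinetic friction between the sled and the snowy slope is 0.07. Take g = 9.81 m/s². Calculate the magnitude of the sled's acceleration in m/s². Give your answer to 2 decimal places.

Resolving the weight along the incline: the component pulling the sled down the slope is mg sin 33° = 10.5 × 9.81 × 0.5446 = 56.097 N, and the normal force is N = mg cos 33° = 10.5 × 9.81 × 0.8387 = 86.390 N.
Kinetic friction acts up the slope with magnitude f = μN = 0.07 × 86.390 = 6.047 N.
Net force along the incline is 56.097 − 6.047 = 50.050 N, so a = 50.050 / 10.5 = 4.7667 m/s².

4.77 m/s²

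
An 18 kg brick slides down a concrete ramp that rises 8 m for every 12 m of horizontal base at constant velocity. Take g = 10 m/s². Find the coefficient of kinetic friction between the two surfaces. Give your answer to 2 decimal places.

0.67

At constant velocity the net force along the incline is zero: mg sin 33.69° = μ mg cos 33.69°.
So μ = tan 33.69° = 0.5547 / 0.8321 = 0.6666.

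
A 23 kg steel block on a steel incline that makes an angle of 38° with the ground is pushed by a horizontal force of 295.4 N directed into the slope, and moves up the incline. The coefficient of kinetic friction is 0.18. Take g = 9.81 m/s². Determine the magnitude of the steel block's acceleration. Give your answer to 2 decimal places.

1.27 m/s²

The horizontal push has components F cos 38° = 295.4 × 0.7880 = 232.775 N up the incline and F sin 38° = 295.4 × 0.6157 = 181.878 N pressing into the surface.
The normal force is therefore N = mg cos 38° + F sin 38° = 177.796 + 181.878 = 359.674 N, and kinetic friction down the slope is μN = 0.18 × 359.674 = 64.741 N.
Along the incline: F cos 38° − mg sin 38° − μN = ma, so 232.775 − 138.920 − 64.741 = 23 a, giving a = 1.2658 m/s².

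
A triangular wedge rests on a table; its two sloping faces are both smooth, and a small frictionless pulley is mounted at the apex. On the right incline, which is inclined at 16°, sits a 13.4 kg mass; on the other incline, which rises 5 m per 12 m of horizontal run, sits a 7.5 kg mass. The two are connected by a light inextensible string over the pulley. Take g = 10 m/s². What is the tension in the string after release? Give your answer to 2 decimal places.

31.75 N

Resolve each weight along its own incline: the 13.4 kg mass has component 13.4 × 10 × sin 16° = 36.935 N down its slope, and the 7.5 kg mass has 7.5 × 10 × sin 22.62° = 28.846 N down its slope.
The 13.4 kg side's 36.935 N exceeds the other side's 28.846 N, so that mass slides down and the 7.5 kg mass slides up. Taking that direction as positive, Newton's second law for the whole system gives 36.935 − 28.846 = (13.4 + 7.5) a, so a = 8.089 / 20.9 = 0.3870 m/s².
For the 7.5 kg mass (up-slope positive): T − 28.846 = 7.5 × 0.3870, so T = 31.748 N.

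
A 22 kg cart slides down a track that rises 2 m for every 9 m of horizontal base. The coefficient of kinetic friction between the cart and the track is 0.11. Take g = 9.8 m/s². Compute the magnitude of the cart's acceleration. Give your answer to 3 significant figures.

Resolving the weight along the incline: the component pulling the cart down the slope is mg sin 12.53° = 22 × 9.8 × 0.2169 = 46.764 N, and the normal force is N = mg cos 12.53° = 22 × 9.8 × 0.9762 = 210.469 N.
Kinetic friction acts up the slope with magnitude f = μN = 0.11 × 210.469 = 23.152 N.
Net force along the incline is 46.764 − 23.152 = 23.612 N, so a = 23.612 / 22 = 1.0733 m/s².

1.07 m/s²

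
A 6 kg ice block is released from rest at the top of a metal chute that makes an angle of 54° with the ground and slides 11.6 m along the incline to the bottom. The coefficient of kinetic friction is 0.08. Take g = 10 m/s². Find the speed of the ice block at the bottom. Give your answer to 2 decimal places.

13.30 m/s

The weight component along the incline is mg sin 54° = 48.541 N and the normal force is N = mg cos 54° = 35.267 N.
Friction up the slope is f = μN = 0.08 × 35.267 = 2.821 N, so the net downslope force is 48.541 − 2.821 = 45.720 N and a = 45.720 / 6 = 7.6200 m/s².
Starting from rest over a distance of 11.6 m, v² = 2aL = 2 × 7.6200 × 11.6 = 176.7840, so v = 13.2960 m/s.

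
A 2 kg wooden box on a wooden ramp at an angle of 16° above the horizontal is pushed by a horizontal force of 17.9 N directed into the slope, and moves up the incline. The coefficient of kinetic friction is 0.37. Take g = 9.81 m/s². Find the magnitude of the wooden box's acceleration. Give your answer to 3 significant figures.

The horizontal push has components F cos 16° = 17.9 × 0.9613 = 17.207 N up the incline and F sin 16° = 17.9 × 0.2756 = 4.933 N pressing into the surface.
The normal force is therefore N = mg cos 16° + F sin 16° = 18.861 + 4.933 = 23.794 N, and kinetic friction down the slope is μN = 0.37 × 23.794 = 8.804 N.
Along the incline: F cos 16° − mg sin 16° − μN = ma, so 17.207 − 5.407 − 8.804 = 2 a, giving a = 1.4980 m/s².

1.50 m/s²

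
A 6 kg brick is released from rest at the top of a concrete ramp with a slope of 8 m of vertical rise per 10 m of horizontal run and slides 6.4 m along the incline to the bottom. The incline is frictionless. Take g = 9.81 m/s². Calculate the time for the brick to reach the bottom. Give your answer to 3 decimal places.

The weight component along the incline is mg sin 38.66° = 36.770 N and the normal force is N = mg cos 38.66° = 45.962 N.
With no friction, a = g sin 38.66° = 6.1283 m/s².
Starting from rest, L = ½at², so t = √(2L/a) = √(2 × 6.4 / 6.1283) = 1.4452 s.

1.445 s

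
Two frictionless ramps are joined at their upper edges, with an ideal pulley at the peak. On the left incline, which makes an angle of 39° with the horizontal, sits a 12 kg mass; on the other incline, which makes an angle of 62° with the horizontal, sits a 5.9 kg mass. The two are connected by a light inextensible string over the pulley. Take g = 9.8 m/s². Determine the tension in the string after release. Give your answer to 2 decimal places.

58.62 N

Resolve each weight along its own incline: the 12 kg mass has component 12 × 9.8 × sin 39° = 74.008 N down its slope, and the 5.9 kg mass has 5.9 × 9.8 × sin 62° = 51.052 N down its slope.
The 12 kg side's 74.008 N exceeds the other side's 51.052 N, so that mass slides down and the 5.9 kg mass slides up. Taking that direction as positive, Newton's second law for the whole system gives 74.008 − 51.052 = (12 + 5.9) a, so a = 22.956 / 17.9 = 1.2825 m/s².
For the 5.9 kg mass (up-slope positive): T − 51.052 = 5.9 × 1.2825, so T = 58.619 N.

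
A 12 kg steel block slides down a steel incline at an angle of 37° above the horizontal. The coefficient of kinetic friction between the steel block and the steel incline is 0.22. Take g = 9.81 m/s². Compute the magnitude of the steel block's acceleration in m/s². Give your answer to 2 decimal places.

Resolving the weight along the incline: the component pulling the steel block down the slope is mg sin 37° = 12 × 9.81 × 0.6018 = 70.844 N, and the normal force is N = mg cos 37° = 12 × 9.81 × 0.7986 = 94.011 N.
Kinetic friction acts up the slope with magnitude f = μN = 0.22 × 94.011 = 20.682 N.
Net force along the incline is 70.844 − 20.682 = 50.162 N, so a = 50.162 / 12 = 4.1802 m/s².

4.18 m/s²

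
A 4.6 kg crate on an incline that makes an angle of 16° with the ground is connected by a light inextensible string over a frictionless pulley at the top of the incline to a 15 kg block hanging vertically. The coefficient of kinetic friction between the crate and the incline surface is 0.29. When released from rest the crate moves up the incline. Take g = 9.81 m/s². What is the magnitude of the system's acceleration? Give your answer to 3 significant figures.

For the crate on the incline: the weight component along the slope is m₁g sin 16° = 4.6 × 9.81 × 0.2756 = 12.437 N and the normal force is N = m₁g cos 16° = 43.378 N.
Kinetic friction opposes the crate's motion up the incline: f = μN = 0.29 × 43.378 = 12.580 N acting down the slope.
Newton's second law for the crate (up-slope positive): T − 12.437 − 12.580 = 4.6 a. For the hanging block (downward positive): 15 × 9.81 − T = 15 a.
Adding the two equations eliminates T: 122.133 = 19.6 a, so a = 6.2313 m/s².

6.23 m/s²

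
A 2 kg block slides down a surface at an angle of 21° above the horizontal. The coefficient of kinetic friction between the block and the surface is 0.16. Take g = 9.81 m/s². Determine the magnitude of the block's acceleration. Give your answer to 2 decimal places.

2.05 m/s²

Resolving the weight along the incline: the component pulling the block down the slope is mg sin 21° = 2 × 9.81 × 0.3584 = 7.032 N, and the normal force is N = mg cos 21° = 2 × 9.81 × 0.9336 = 18.317 N.
Kinetic friction acts up the slope with magnitude f = μN = 0.16 × 18.317 = 2.931 N.
Net force along the incline is 7.032 − 2.931 = 4.101 N, so a = 4.101 / 2 = 2.0505 m/s².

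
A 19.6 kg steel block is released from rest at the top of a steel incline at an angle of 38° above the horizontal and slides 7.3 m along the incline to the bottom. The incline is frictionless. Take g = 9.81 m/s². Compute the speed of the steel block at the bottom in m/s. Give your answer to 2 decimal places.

The weight component along the incline is mg sin 38° = 118.377 N and the normal force is N = mg cos 38° = 151.516 N.
With no friction, a = g sin 38° = 6.0396 m/s².
Starting from rest over a distance of 7.3 m, v² = 2aL = 2 × 6.0396 × 7.3 = 88.1782, so v = 9.3903 m/s.

9.39 m/s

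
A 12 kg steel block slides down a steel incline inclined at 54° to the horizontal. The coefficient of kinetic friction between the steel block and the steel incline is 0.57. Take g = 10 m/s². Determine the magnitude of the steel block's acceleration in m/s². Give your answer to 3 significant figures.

Resolving the weight along the incline: the component pulling the steel block down the slope is mg sin 54° = 12 × 10 × 0.8090 = 97.080 N, and the normal force is N = mg cos 54° = 12 × 10 × 0.5878 = 70.536 N.
Kinetic friction acts up the slope with magnitude f = μN = 0.57 × 70.536 = 40.206 N.
Net force along the incline is 97.080 − 40.206 = 56.874 N, so a = 56.874 / 12 = 4.7395 m/s².

4.74 m/s²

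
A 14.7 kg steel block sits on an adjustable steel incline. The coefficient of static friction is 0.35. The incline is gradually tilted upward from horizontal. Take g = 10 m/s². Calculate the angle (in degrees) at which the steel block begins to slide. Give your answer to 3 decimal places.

19.290°

At the threshold of sliding, static friction is at its maximum μ_s N and exactly balances the weight component along the incline: mg sin θ = μ_s mg cos θ.
Hence tan θ = μ_s = 0.35, so θ = arctan(0.35) = 19.2900°.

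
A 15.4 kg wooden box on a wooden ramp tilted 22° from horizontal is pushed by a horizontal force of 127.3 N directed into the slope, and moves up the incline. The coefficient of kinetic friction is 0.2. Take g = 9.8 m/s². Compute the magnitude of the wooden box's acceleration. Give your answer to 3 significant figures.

1.56 m/s²

The horizontal push has components F cos 22° = 127.3 × 0.9272 = 118.033 N up the incline and F sin 22° = 127.3 × 0.3746 = 47.687 N pressing into the surface.
The normal force is therefore N = mg cos 22° + F sin 22° = 139.933 + 47.687 = 187.620 N, and kinetic friction down the slope is μN = 0.2 × 187.620 = 37.524 N.
Along the incline: F cos 22° − mg sin 22° − μN = ma, so 118.033 − 56.535 − 37.524 = 15.4 a, giving a = 1.5568 m/s².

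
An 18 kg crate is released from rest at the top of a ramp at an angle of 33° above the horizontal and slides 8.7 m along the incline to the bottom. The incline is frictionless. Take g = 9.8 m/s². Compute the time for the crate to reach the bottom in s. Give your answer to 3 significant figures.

The weight component along the incline is mg sin 33° = 96.074 N and the normal force is N = mg cos 33° = 147.941 N.
With no friction, a = g sin 33° = 5.3375 m/s².
Starting from rest, L = ½at², so t = √(2L/a) = √(2 × 8.7 / 5.3375) = 1.8055 s.

1.81 s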